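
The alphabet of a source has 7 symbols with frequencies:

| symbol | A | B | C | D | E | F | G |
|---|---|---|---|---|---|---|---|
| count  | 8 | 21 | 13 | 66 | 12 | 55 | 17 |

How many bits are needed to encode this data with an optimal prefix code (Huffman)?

Greedily combine the two least-frequent nodes:
combine A(8), E(12) → 20
combine C(13), G(17) → 30
combine 20, B(21) → 41
combine 30, 41 → 71
combine F(55), D(66) → 121
combine 71, 121 → 192
Total encoded bits = sum of merged weights = 20 + 30 + 41 + 71 + 121 + 192 = 475.

475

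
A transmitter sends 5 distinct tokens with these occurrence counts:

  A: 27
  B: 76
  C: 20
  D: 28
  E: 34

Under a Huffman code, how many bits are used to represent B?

Repeatedly merge the two smallest:
combine C(20), A(27) → 47
combine D(28), E(34) → 62
combine 47, 62 → 109
combine B(76), 109 → 185
B is a child of the root — depth 1, so its codeword is a single bit.

1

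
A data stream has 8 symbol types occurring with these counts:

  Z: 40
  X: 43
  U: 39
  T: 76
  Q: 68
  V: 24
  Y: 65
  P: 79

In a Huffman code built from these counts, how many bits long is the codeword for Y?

3

Build the tree from the bottom:
combine V(24), U(39) → 63
combine Z(40), X(43) → 83
combine 63, Y(65) → 128
combine Q(68), T(76) → 144
combine P(79), 83 → 162
combine 128, 144 → 272
combine 162, 272 → 434
Y's leaf is at depth 3, giving a 3-bit codeword.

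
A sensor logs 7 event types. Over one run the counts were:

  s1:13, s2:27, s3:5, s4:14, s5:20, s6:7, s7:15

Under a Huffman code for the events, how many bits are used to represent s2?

Huffman merges, smallest pair first:
s3(5) + s6(7) → 12
12 + s1(13) → 25
s4(14) + s7(15) → 29
s5(20) + 25 → 45
s2(27) + 29 → 56
45 + 56 → 101
s2 sits 2 levels below the root, so its codeword is 2 bits.

2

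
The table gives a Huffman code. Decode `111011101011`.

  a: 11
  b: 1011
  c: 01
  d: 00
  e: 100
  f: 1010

abfa

Read left to right; each codeword is recognised as soon as it completes (prefix code):
  11→a | 1011→b | 1010→f | 11→a
Decoded message: abfa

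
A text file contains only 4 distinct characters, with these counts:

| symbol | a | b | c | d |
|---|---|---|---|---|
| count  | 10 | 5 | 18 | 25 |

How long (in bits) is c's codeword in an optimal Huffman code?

Build the tree from the bottom:
combine b(5), a(10) → 15
combine 15, c(18) → 33
combine d(25), 33 → 58
c's leaf is at depth 2, giving a 2-bit codeword.

2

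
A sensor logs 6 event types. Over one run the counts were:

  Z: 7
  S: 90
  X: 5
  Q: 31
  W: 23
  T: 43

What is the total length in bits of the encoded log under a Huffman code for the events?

Build the Huffman tree bottom-up:
combine X(5), Z(7) → 12
combine 12, W(23) → 35
combine Q(31), 35 → 66
combine T(43), 66 → 109
combine S(90), 109 → 199
Total encoded bits = sum of merged weights = 12 + 35 + 66 + 109 + 199 = 421.

421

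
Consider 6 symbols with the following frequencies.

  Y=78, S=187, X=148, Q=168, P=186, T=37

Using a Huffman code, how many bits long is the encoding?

1986

Greedily combine the two least-frequent nodes:
combine T(37), Y(78) → 115
combine 115, X(148) → 263
combine Q(168), P(186) → 354
combine S(187), 263 → 450
combine 354, 450 → 804
The encoded length is the sum of every internal node's weight: 115 + 263 + 354 + 450 + 804 = 1986 bits.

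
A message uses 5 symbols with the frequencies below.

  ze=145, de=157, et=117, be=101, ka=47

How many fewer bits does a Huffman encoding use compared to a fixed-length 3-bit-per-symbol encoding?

Fixed-length: 3 bits × 567 symbols = 1701 bits.
Huffman merges:
combine ka(47), be(101) → 148
combine et(117), ze(145) → 262
combine 148, de(157) → 305
combine 262, 305 → 567
Huffman total = 148 + 262 + 305 + 567 = 1282 bits.
Saving = 1701 − 1282 = 419 bits.

419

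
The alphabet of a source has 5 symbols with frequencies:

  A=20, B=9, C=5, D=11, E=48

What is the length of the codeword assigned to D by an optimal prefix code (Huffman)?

Build the tree from the bottom:
merge C(5) and B(9): 14
merge D(11) and 14: 25
merge A(20) and 25: 45
merge 45 and E(48): 93
D sits 3 levels below the root, so its codeword is 3 bits.

3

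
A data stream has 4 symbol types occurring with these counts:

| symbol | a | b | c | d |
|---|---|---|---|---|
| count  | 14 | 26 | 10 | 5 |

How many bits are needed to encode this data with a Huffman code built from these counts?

99

Merge the two smallest weights repeatedly:
combine d(5), c(10) → 15
combine a(14), 15 → 29
combine b(26), 29 → 55
Each symbol's bit-cost is frequency × depth; summing gives 99 bits (equivalently 15 + 29 + 55).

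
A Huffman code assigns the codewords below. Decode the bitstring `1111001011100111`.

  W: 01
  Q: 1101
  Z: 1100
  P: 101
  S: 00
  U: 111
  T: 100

UTPZU

Read left to right; each codeword is recognised as soon as it completes (prefix code):
  111→U | 100→T | 101→P | 1100→Z | 111→U
Decoded message: UTPZU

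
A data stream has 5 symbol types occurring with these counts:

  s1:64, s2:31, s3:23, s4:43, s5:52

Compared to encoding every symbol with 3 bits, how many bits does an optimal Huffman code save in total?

Fixed-length: 3 bits × 213 symbols = 639 bits.
Huffman merges:
s3(23) + s2(31) → 54
s4(43) + s5(52) → 95
54 + s1(64) → 118
95 + 118 → 213
Huffman total = 54 + 95 + 118 + 213 = 480 bits.
Saving = 639 − 480 = 159 bits.

159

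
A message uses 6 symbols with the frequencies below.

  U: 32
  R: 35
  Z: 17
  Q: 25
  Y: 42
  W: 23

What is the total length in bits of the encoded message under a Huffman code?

445

Greedily combine the two least-frequent nodes:
combine Z(17), W(23) → 40
combine Q(25), U(32) → 57
combine R(35), 40 → 75
combine Y(42), 57 → 99
combine 75, 99 → 174
The encoded length is the sum of every internal node's weight: 40 + 57 + 75 + 99 + 174 = 445 bits.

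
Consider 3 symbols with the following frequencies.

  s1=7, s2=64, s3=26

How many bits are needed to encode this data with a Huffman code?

130

Build the Huffman tree bottom-up:
combine s1(7), s3(26) → 33
combine 33, s2(64) → 97
The encoded length is the sum of every internal node's weight: 33 + 97 = 130 bits.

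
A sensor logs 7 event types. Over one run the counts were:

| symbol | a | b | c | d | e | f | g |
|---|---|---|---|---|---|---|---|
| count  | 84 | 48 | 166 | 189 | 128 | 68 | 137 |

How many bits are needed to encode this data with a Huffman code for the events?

Merge the two smallest weights repeatedly:
combine b(48), f(68) → 116
combine a(84), 116 → 200
combine e(128), g(137) → 265
combine c(166), d(189) → 355
combine 200, 265 → 465
combine 355, 465 → 820
The encoded length is the sum of every internal node's weight: 116 + 200 + 265 + 355 + 465 + 820 = 2221 bits.

2221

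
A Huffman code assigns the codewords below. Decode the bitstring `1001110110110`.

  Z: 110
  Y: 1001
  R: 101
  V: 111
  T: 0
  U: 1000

Read left to right; each codeword is recognised as soon as it completes (prefix code):
  1001→Y | 110→Z | 110→Z | 110→Z
Decoded message: YZZZ

YZZZ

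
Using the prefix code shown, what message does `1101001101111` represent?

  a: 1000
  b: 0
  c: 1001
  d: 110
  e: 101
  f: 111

dcef

Read left to right; each codeword is recognised as soon as it completes (prefix code):
  110→d | 1001→c | 101→e | 111→f
Decoded message: dcef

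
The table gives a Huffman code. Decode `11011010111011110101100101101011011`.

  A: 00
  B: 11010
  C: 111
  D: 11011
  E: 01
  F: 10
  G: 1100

DEEDBGFBD

Read left to right; each codeword is recognised as soon as it completes (prefix code):
  11011→D | 01→E | 01→E | 11011→D | 11010→B | 1100→G | 10→F | 11010→B | 11011→D
Decoded message: DEEDBGFBD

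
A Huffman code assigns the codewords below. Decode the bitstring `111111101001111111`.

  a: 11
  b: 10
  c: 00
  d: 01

aaabbdaaa

Read left to right; each codeword is recognised as soon as it completes (prefix code):
  11→a | 11→a | 11→a | 10→b | 10→b | 01→d | 11→a | 11→a | 11→a
Decoded message: aaabbdaaa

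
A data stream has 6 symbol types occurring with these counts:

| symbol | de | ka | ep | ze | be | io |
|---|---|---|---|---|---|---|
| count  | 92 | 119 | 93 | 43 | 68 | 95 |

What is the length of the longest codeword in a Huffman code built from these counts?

3

Merge the two lowest-weight nodes at each step:
combine ze(43), be(68) → 111
combine de(92), ep(93) → 185
combine io(95), 111 → 206
combine ka(119), 185 → 304
combine 206, 304 → 510
The rarest symbols sit at the bottom; the longest codeword is 3 bits.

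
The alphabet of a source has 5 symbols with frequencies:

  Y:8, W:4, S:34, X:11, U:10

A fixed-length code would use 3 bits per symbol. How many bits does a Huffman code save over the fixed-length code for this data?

68

Fixed-length: 3 bits × 67 symbols = 201 bits.
Huffman merges:
combine W(4), Y(8) → 12
combine U(10), X(11) → 21
combine 12, 21 → 33
combine 33, S(34) → 67
Huffman total = 12 + 21 + 33 + 67 = 133 bits.
Saving = 201 − 133 = 68 bits.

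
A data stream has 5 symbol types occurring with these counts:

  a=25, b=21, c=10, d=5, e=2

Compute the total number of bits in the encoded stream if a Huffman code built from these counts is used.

125

Greedily combine the two least-frequent nodes:
e(2) + d(5) → 7
7 + c(10) → 17
17 + b(21) → 38
a(25) + 38 → 63
The encoded length is the sum of every internal node's weight: 7 + 17 + 38 + 63 = 125 bits.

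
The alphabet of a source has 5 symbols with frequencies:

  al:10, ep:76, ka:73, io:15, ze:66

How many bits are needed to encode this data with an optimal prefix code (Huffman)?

Merge the two smallest weights repeatedly:
combine al(10), io(15) → 25
combine 25, ze(66) → 91
combine ka(73), ep(76) → 149
combine 91, 149 → 240
The encoded length is the sum of every internal node's weight: 25 + 91 + 149 + 240 = 505 bits.

505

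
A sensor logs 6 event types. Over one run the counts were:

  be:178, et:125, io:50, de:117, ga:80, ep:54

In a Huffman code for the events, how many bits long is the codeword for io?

Build the tree from the bottom:
merge io(50) and ep(54): 104
merge ga(80) and 104: 184
merge de(117) and et(125): 242
merge be(178) and 184: 362
merge 242 and 362: 604
io's leaf is at depth 4, giving a 4-bit codeword.

4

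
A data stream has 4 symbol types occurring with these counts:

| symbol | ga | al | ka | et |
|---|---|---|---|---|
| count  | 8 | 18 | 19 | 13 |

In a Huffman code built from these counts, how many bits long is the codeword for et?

2

Build the tree from the bottom:
ga(8) + et(13) → 21
al(18) + ka(19) → 37
21 + 37 → 58
et's leaf is at depth 2, giving a 2-bit codeword.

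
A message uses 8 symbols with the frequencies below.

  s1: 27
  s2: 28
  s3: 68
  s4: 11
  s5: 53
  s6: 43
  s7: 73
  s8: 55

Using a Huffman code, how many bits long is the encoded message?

Greedily combine the two least-frequent nodes:
combine s4(11), s1(27) → 38
combine s2(28), 38 → 66
combine s6(43), s5(53) → 96
combine s8(55), 66 → 121
combine s3(68), s7(73) → 141
combine 96, 121 → 217
combine 141, 217 → 358
Each symbol's bit-cost is frequency × depth; summing gives 1037 bits (equivalently 38 + 66 + 96 + 121 + 141 + 217 + 358).

1037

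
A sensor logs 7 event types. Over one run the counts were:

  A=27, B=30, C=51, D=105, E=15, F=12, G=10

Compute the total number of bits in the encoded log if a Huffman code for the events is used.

Build the Huffman tree bottom-up:
merge G(10) and F(12): 22
merge E(15) and 22: 37
merge A(27) and B(30): 57
merge 37 and C(51): 88
merge 57 and 88: 145
merge D(105) and 145: 250
The encoded length is the sum of every internal node's weight: 22 + 37 + 57 + 88 + 145 + 250 = 599 bits.

599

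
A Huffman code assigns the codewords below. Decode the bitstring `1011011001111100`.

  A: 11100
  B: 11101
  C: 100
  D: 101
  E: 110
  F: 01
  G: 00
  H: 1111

Read left to right; each codeword is recognised as soon as it completes (prefix code):
  101→D | 101→D | 100→C | 1111→H | 100→C
Decoded message: DDCHC

DDCHC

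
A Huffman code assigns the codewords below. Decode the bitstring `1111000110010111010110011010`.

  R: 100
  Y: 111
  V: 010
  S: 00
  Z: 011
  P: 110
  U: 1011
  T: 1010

Read left to right; each codeword is recognised as soon as it completes (prefix code):
  111→Y | 100→R | 011→Z | 00→S | 1011→U | 1010→T | 110→P | 011→Z | 010→V
Decoded message: YRZSUTPZV

YRZSUTPZV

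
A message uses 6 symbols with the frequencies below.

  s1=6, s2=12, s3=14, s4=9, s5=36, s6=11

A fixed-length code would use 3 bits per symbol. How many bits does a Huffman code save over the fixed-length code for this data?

57

Fixed-length: 3 bits × 88 symbols = 264 bits.
Huffman merges:
merge s1(6) and s4(9): 15
merge s6(11) and s2(12): 23
merge s3(14) and 15: 29
merge 23 and 29: 52
merge s5(36) and 52: 88
Huffman total = 15 + 23 + 29 + 52 + 88 = 207 bits.
Saving = 264 − 207 = 57 bits.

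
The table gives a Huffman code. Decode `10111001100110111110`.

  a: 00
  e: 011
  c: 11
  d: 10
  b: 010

dcdeacecd

Read left to right; each codeword is recognised as soon as it completes (prefix code):
  10→d | 11→c | 10→d | 011→e | 00→a | 11→c | 011→e | 11→c | 10→d
Decoded message: dcdeacecd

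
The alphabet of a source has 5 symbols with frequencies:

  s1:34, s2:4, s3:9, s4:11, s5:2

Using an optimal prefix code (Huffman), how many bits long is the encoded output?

107

Build the Huffman tree bottom-up:
merge s5(2) and s2(4): 6
merge 6 and s3(9): 15
merge s4(11) and 15: 26
merge 26 and s1(34): 60
Total encoded bits = sum of merged weights = 6 + 15 + 26 + 60 = 107.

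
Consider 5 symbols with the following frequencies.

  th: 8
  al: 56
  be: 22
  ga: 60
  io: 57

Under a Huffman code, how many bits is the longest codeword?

3

Merge the two lowest-weight nodes at each step:
combine th(8), be(22) → 30
combine 30, al(56) → 86
combine io(57), ga(60) → 117
combine 86, 117 → 203
Maximum depth reached is 3.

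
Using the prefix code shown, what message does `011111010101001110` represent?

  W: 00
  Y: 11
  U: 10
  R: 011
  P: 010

RYUUUURU

Read left to right; each codeword is recognised as soon as it completes (prefix code):
  011→R | 11→Y | 10→U | 10→U | 10→U | 10→U | 011→R | 10→U
Decoded message: RYUUUURU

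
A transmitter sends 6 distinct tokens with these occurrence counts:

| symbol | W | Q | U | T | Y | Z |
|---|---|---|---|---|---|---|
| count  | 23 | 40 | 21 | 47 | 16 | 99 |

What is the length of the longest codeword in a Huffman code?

4

Merge the two lowest-weight nodes at each step:
Y(16) + U(21) → 37
W(23) + 37 → 60
Q(40) + T(47) → 87
60 + 87 → 147
Z(99) + 147 → 246
Maximum depth reached is 4.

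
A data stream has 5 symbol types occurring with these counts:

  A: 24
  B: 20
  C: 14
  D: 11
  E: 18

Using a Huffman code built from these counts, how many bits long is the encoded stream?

Greedily combine the two least-frequent nodes:
merge D(11) and C(14): 25
merge E(18) and B(20): 38
merge A(24) and 25: 49
merge 38 and 49: 87
The encoded length is the sum of every internal node's weight: 25 + 38 + 49 + 87 = 199 bits.

199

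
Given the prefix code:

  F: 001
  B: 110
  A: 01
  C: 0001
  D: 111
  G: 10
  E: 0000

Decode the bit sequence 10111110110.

GDBB

Read left to right; each codeword is recognised as soon as it completes (prefix code):
  10→G | 111→D | 110→B | 110→B
Decoded message: GDBB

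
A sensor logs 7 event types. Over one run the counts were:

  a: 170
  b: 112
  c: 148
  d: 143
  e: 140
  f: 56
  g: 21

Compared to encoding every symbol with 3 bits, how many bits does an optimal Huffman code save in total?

Fixed-length: 3 bits × 790 symbols = 2370 bits.
Huffman merges:
merge g(21) and f(56): 77
merge 77 and b(112): 189
merge e(140) and d(143): 283
merge c(148) and a(170): 318
merge 189 and 283: 472
merge 318 and 472: 790
Huffman total = 77 + 189 + 283 + 318 + 472 + 790 = 2129 bits.
Saving = 2370 − 2129 = 241 bits.

241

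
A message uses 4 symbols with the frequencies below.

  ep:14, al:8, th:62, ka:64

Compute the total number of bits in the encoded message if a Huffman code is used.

254

Merge the two smallest weights repeatedly:
merge al(8) and ep(14): 22
merge 22 and th(62): 84
merge ka(64) and 84: 148
Total encoded bits = sum of merged weights = 22 + 84 + 148 = 254.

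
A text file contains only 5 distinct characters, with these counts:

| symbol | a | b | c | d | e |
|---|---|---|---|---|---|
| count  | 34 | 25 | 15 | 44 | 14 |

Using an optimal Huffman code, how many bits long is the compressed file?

Merge the two smallest weights repeatedly:
e(14) + c(15) → 29
b(25) + 29 → 54
a(34) + d(44) → 78
54 + 78 → 132
Total encoded bits = sum of merged weights = 29 + 54 + 78 + 132 = 293.

293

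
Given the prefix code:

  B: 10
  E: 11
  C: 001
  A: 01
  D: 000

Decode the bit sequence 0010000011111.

CDCEE

Read left to right; each codeword is recognised as soon as it completes (prefix code):
  001→C | 000→D | 001→C | 11→E | 11→E
Decoded message: CDCEE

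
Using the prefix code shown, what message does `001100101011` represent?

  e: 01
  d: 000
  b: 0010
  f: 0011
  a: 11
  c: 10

Read left to right; each codeword is recognised as soon as it completes (prefix code):
  0011→f | 0010→b | 10→c | 11→a
Decoded message: fbca

fbca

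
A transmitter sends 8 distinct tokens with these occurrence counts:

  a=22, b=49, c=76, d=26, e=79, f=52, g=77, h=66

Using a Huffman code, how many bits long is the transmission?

Greedily combine the two least-frequent nodes:
a(22) + d(26) → 48
48 + b(49) → 97
f(52) + h(66) → 118
c(76) + g(77) → 153
e(79) + 97 → 176
118 + 153 → 271
176 + 271 → 447
Each symbol's bit-cost is frequency × depth; summing gives 1310 bits (equivalently 48 + 97 + 118 + 153 + 176 + 271 + 447).

1310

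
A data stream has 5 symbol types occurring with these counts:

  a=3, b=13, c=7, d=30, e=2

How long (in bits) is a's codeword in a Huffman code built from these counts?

4

Build the tree from the bottom:
combine e(2), a(3) → 5
combine 5, c(7) → 12
combine 12, b(13) → 25
combine 25, d(30) → 55
a sits 4 levels below the root, so its codeword is 4 bits.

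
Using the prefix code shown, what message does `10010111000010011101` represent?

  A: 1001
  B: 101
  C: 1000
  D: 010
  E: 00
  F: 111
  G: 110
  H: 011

AHCDHB

Read left to right; each codeword is recognised as soon as it completes (prefix code):
  1001→A | 011→H | 1000→C | 010→D | 011→H | 101→B
Decoded message: AHCDHB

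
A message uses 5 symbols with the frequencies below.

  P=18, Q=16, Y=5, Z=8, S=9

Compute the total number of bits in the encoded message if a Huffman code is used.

125

Merge the two smallest weights repeatedly:
Y(5) + Z(8) → 13
S(9) + 13 → 22
Q(16) + P(18) → 34
22 + 34 → 56
The encoded length is the sum of every internal node's weight: 13 + 22 + 34 + 56 = 125 bits.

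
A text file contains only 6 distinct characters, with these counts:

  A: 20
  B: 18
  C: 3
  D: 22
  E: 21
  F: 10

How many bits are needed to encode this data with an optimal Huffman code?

232

Build the Huffman tree bottom-up:
merge C(3) and F(10): 13
merge 13 and B(18): 31
merge A(20) and E(21): 41
merge D(22) and 31: 53
merge 41 and 53: 94
Total encoded bits = sum of merged weights = 13 + 31 + 41 + 53 + 94 = 232.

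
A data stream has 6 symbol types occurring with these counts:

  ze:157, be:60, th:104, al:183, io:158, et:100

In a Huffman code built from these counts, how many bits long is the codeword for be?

Repeatedly merge the two smallest:
combine be(60), et(100) → 160
combine th(104), ze(157) → 261
combine io(158), 160 → 318
combine al(183), 261 → 444
combine 318, 444 → 762
be sits 3 levels below the root, so its codeword is 3 bits.

3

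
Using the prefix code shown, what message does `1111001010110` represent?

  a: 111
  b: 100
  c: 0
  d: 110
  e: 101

Read left to right; each codeword is recognised as soon as it completes (prefix code):
  111→a | 100→b | 101→e | 0→c | 110→d
Decoded message: abecd

abecd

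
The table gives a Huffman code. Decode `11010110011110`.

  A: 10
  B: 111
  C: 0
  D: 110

DADCBA

Read left to right; each codeword is recognised as soon as it completes (prefix code):
  110→D | 10→A | 110→D | 0→C | 111→B | 10→A
Decoded message: DADCBA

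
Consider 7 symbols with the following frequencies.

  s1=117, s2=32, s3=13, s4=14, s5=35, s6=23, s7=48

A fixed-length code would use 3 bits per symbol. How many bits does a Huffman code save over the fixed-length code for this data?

157

Fixed-length: 3 bits × 282 symbols = 846 bits.
Huffman merges:
merge s3(13) and s4(14): 27
merge s6(23) and 27: 50
merge s2(32) and s5(35): 67
merge s7(48) and 50: 98
merge 67 and 98: 165
merge s1(117) and 165: 282
Huffman total = 27 + 50 + 67 + 98 + 165 + 282 = 689 bits.
Saving = 846 − 689 = 157 bits.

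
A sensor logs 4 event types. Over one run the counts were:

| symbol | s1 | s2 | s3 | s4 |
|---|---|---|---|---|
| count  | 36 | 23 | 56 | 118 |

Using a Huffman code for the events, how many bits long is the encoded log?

407

Merge the two smallest weights repeatedly:
combine s2(23), s1(36) → 59
combine s3(56), 59 → 115
combine 115, s4(118) → 233
Total encoded bits = sum of merged weights = 59 + 115 + 233 = 407.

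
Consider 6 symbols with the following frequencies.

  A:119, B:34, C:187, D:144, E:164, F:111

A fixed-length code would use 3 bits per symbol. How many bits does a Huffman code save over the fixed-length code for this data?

351

Fixed-length: 3 bits × 759 symbols = 2277 bits.
Huffman merges:
B(34) + F(111) → 145
A(119) + D(144) → 263
145 + E(164) → 309
C(187) + 263 → 450
309 + 450 → 759
Huffman total = 145 + 263 + 309 + 450 + 759 = 1926 bits.
Saving = 2277 − 1926 = 351 bits.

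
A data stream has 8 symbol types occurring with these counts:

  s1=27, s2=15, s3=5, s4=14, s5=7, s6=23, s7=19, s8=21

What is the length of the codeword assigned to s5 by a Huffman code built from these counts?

4

Build the tree from the bottom:
combine s3(5), s5(7) → 12
combine 12, s4(14) → 26
combine s2(15), s7(19) → 34
combine s8(21), s6(23) → 44
combine 26, s1(27) → 53
combine 34, 44 → 78
combine 53, 78 → 131
s5 sits 4 levels below the root, so its codeword is 4 bits.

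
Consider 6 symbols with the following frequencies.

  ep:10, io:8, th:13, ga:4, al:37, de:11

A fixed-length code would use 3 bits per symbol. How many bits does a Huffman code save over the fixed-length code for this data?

62

Fixed-length: 3 bits × 83 symbols = 249 bits.
Huffman merges:
merge ga(4) and io(8): 12
merge ep(10) and de(11): 21
merge 12 and th(13): 25
merge 21 and 25: 46
merge al(37) and 46: 83
Huffman total = 12 + 21 + 25 + 46 + 83 = 187 bits.
Saving = 249 − 187 = 62 bits.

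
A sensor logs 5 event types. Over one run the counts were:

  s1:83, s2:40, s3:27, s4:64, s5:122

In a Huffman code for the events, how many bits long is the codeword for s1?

Build the tree from the bottom:
s3(27) + s2(40) → 67
s4(64) + 67 → 131
s1(83) + s5(122) → 205
131 + 205 → 336
s1's leaf is at depth 2, giving a 2-bit codeword.

2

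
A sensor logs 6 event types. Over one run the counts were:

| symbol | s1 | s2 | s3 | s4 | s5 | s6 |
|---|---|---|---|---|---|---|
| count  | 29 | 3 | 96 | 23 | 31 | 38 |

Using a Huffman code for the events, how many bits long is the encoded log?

494

Merge the two smallest weights repeatedly:
merge s2(3) and s4(23): 26
merge 26 and s1(29): 55
merge s5(31) and s6(38): 69
merge 55 and 69: 124
merge s3(96) and 124: 220
Total encoded bits = sum of merged weights = 26 + 55 + 69 + 124 + 220 = 494.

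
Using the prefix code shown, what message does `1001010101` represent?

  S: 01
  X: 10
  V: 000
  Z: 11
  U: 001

Read left to right; each codeword is recognised as soon as it completes (prefix code):
  10→X | 01→S | 01→S | 01→S | 01→S
Decoded message: XSSSS

XSSSS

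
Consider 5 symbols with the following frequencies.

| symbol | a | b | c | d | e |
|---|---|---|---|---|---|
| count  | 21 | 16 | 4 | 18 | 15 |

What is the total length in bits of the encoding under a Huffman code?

167

Merge the two smallest weights repeatedly:
c(4) + e(15) → 19
b(16) + d(18) → 34
19 + a(21) → 40
34 + 40 → 74
Total encoded bits = sum of merged weights = 19 + 34 + 40 + 74 = 167.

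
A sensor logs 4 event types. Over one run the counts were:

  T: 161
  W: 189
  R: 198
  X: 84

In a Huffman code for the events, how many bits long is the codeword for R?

Build the tree from the bottom:
merge X(84) and T(161): 245
merge W(189) and R(198): 387
merge 245 and 387: 632
R's leaf is at depth 2, giving a 2-bit codeword.

2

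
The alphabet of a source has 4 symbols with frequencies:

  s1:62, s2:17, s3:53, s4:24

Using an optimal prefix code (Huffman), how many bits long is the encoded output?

Merge the two smallest weights repeatedly:
merge s2(17) and s4(24): 41
merge 41 and s3(53): 94
merge s1(62) and 94: 156
The encoded length is the sum of every internal node's weight: 41 + 94 + 156 = 291 bits.

291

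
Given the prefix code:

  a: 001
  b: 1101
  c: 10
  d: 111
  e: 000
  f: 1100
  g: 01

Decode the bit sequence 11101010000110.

Read left to right; each codeword is recognised as soon as it completes (prefix code):
  111→d | 01→g | 01→g | 000→e | 01→g | 10→c
Decoded message: dggegc

dggegc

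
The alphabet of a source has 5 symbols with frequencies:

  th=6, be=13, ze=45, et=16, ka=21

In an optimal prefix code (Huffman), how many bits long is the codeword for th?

4

Repeatedly merge the two smallest:
combine th(6), be(13) → 19
combine et(16), 19 → 35
combine ka(21), 35 → 56
combine ze(45), 56 → 101
th sits 4 levels below the root, so its codeword is 4 bits.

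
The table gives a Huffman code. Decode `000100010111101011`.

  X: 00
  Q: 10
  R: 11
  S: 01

Read left to right; each codeword is recognised as soon as it completes (prefix code):
  00→X | 01→S | 00→X | 01→S | 01→S | 11→R | 10→Q | 10→Q | 11→R
Decoded message: XSXSSRQQR

XSXSSRQQR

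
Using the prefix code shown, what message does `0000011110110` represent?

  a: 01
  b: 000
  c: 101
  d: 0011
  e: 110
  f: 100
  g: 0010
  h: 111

Read left to right; each codeword is recognised as soon as it completes (prefix code):
  000→b | 0011→d | 110→e | 110→e
Decoded message: bdee

bdee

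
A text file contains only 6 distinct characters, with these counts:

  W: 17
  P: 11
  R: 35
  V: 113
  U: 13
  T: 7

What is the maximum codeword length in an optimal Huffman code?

Merge the two lowest-weight nodes at each step:
merge T(7) and P(11): 18
merge U(13) and W(17): 30
merge 18 and 30: 48
merge R(35) and 48: 83
merge 83 and V(113): 196
Maximum depth reached is 4.

4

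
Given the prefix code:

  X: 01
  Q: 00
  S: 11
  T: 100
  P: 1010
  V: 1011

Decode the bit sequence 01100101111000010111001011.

Read left to right; each codeword is recognised as soon as it completes (prefix code):
  01→X | 100→T | 1011→V | 11→S | 00→Q | 00→Q | 1011→V | 100→T | 1011→V
Decoded message: XTVSQQVTV

XTVSQQVTV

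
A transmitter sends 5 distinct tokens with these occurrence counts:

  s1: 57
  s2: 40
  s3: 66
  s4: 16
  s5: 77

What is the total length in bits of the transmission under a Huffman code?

Merge the two smallest weights repeatedly:
s4(16) + s2(40) → 56
56 + s1(57) → 113
s3(66) + s5(77) → 143
113 + 143 → 256
The encoded length is the sum of every internal node's weight: 56 + 113 + 143 + 256 = 568 bits.

568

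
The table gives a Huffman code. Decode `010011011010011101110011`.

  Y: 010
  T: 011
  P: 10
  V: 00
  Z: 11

YTTYTPZPT

Read left to right; each codeword is recognised as soon as it completes (prefix code):
  010→Y | 011→T | 011→T | 010→Y | 011→T | 10→P | 11→Z | 10→P | 011→T
Decoded message: YTTYTPZPT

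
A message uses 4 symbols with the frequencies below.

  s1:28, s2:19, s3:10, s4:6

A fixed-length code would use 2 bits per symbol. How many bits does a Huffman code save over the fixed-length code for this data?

12

Fixed-length: 2 bits × 63 symbols = 126 bits.
Huffman merges:
merge s4(6) and s3(10): 16
merge 16 and s2(19): 35
merge s1(28) and 35: 63
Huffman total = 16 + 35 + 63 = 114 bits.
Saving = 126 − 114 = 12 bits.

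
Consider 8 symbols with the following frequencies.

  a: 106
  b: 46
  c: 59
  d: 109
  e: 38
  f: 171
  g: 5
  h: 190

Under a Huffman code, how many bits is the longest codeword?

Merge the two lowest-weight nodes at each step:
merge g(5) and e(38): 43
merge 43 and b(46): 89
merge c(59) and 89: 148
merge a(106) and d(109): 215
merge 148 and f(171): 319
merge h(190) and 215: 405
merge 319 and 405: 724
Maximum depth reached is 5.

5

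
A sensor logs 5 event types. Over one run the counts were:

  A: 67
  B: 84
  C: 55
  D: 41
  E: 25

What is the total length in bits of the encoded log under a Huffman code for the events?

610

Build the Huffman tree bottom-up:
combine E(25), D(41) → 66
combine C(55), 66 → 121
combine A(67), B(84) → 151
combine 121, 151 → 272
Total encoded bits = sum of merged weights = 66 + 121 + 151 + 272 = 610.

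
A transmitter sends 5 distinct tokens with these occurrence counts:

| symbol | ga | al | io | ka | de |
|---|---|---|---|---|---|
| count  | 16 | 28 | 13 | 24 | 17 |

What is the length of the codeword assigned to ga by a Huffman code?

Build the tree from the bottom:
merge io(13) and ga(16): 29
merge de(17) and ka(24): 41
merge al(28) and 29: 57
merge 41 and 57: 98
The subtree containing ga is merged 3 times, so code length = 3.

3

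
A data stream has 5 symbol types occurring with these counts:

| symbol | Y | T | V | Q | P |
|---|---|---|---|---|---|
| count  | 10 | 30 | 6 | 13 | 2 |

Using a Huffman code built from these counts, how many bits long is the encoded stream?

Merge the two smallest weights repeatedly:
merge P(2) and V(6): 8
merge 8 and Y(10): 18
merge Q(13) and 18: 31
merge T(30) and 31: 61
Total encoded bits = sum of merged weights = 8 + 18 + 31 + 61 = 118.

118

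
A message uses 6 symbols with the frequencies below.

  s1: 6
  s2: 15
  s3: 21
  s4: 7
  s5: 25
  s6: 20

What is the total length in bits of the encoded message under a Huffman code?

Merge the two smallest weights repeatedly:
s1(6) + s4(7) → 13
13 + s2(15) → 28
s6(20) + s3(21) → 41
s5(25) + 28 → 53
41 + 53 → 94
The encoded length is the sum of every internal node's weight: 13 + 28 + 41 + 53 + 94 = 229 bits.

229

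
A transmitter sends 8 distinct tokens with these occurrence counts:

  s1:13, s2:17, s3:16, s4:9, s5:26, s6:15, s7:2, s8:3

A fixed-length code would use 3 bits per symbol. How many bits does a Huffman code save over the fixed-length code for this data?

24

Fixed-length: 3 bits × 101 symbols = 303 bits.
Huffman merges:
s7(2) + s8(3) → 5
5 + s4(9) → 14
s1(13) + 14 → 27
s6(15) + s3(16) → 31
s2(17) + s5(26) → 43
27 + 31 → 58
43 + 58 → 101
Huffman total = 5 + 14 + 27 + 31 + 43 + 58 + 101 = 279 bits.
Saving = 303 − 279 = 24 bits.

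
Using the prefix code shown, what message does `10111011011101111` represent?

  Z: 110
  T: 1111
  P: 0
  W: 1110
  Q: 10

Read left to right; each codeword is recognised as soon as it completes (prefix code):
  10→Q | 1110→W | 110→Z | 1110→W | 1111→T
Decoded message: QWZWT

QWZWT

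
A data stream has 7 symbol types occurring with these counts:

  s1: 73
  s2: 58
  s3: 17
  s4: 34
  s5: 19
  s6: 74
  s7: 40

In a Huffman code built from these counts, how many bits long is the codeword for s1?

Build the tree from the bottom:
s3(17) + s5(19) → 36
s4(34) + 36 → 70
s7(40) + s2(58) → 98
70 + s1(73) → 143
s6(74) + 98 → 172
143 + 172 → 315
The subtree containing s1 is merged 2 times, so code length = 2.

2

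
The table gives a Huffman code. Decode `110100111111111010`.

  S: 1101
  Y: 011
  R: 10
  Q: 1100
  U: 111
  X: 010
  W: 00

Read left to right; each codeword is recognised as soon as it completes (prefix code):
  1101→S | 00→W | 111→U | 111→U | 111→U | 010→X
Decoded message: SWUUUX

SWUUUX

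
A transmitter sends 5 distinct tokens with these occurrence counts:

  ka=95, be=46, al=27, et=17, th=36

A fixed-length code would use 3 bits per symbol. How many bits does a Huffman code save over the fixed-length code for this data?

Fixed-length: 3 bits × 221 symbols = 663 bits.
Huffman merges:
combine et(17), al(27) → 44
combine th(36), 44 → 80
combine be(46), 80 → 126
combine ka(95), 126 → 221
Huffman total = 44 + 80 + 126 + 221 = 471 bits.
Saving = 663 − 471 = 192 bits.

192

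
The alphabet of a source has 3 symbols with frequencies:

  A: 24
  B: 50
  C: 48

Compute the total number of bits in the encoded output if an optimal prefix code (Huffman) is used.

Merge the two smallest weights repeatedly:
combine A(24), C(48) → 72
combine B(50), 72 → 122
The encoded length is the sum of every internal node's weight: 72 + 122 = 194 bits.

194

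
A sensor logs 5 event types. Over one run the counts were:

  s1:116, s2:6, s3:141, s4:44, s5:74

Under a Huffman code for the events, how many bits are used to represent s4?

4

Repeatedly merge the two smallest:
combine s2(6), s4(44) → 50
combine 50, s5(74) → 124
combine s1(116), 124 → 240
combine s3(141), 240 → 381
The subtree containing s4 is merged 4 times, so code length = 4.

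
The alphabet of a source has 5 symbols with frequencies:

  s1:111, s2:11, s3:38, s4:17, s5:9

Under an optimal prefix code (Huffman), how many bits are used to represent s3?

2

Repeatedly merge the two smallest:
combine s5(9), s2(11) → 20
combine s4(17), 20 → 37
combine 37, s3(38) → 75
combine 75, s1(111) → 186
s3's leaf is at depth 2, giving a 2-bit codeword.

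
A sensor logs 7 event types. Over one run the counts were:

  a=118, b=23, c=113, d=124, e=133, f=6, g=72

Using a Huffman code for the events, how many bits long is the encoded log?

Build the Huffman tree bottom-up:
f(6) + b(23) → 29
29 + g(72) → 101
101 + c(113) → 214
a(118) + d(124) → 242
e(133) + 214 → 347
242 + 347 → 589
Total encoded bits = sum of merged weights = 29 + 101 + 214 + 242 + 347 + 589 = 1522.

1522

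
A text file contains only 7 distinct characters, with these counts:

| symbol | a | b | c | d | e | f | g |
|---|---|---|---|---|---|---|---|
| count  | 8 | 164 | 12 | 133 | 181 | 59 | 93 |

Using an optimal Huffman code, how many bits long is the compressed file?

1571

Greedily combine the two least-frequent nodes:
a(8) + c(12) → 20
20 + f(59) → 79
79 + g(93) → 172
d(133) + b(164) → 297
172 + e(181) → 353
297 + 353 → 650
The encoded length is the sum of every internal node's weight: 20 + 79 + 172 + 297 + 353 + 650 = 1571 bits.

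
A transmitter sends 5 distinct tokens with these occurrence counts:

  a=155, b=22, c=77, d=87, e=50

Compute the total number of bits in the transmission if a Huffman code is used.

848

Build the Huffman tree bottom-up:
combine b(22), e(50) → 72
combine 72, c(77) → 149
combine d(87), 149 → 236
combine a(155), 236 → 391
Total encoded bits = sum of merged weights = 72 + 149 + 236 + 391 = 848.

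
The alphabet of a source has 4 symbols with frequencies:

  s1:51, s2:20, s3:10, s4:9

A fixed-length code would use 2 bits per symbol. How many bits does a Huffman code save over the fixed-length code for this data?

Fixed-length: 2 bits × 90 symbols = 180 bits.
Huffman merges:
s4(9) + s3(10) → 19
19 + s2(20) → 39
39 + s1(51) → 90
Huffman total = 19 + 39 + 90 = 148 bits.
Saving = 180 − 148 = 32 bits.

32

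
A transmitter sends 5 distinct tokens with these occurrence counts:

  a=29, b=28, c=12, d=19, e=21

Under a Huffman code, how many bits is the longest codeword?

3

Merge the two lowest-weight nodes at each step:
combine c(12), d(19) → 31
combine e(21), b(28) → 49
combine a(29), 31 → 60
combine 49, 60 → 109
The rarest symbols sit at the bottom; the longest codeword is 3 bits.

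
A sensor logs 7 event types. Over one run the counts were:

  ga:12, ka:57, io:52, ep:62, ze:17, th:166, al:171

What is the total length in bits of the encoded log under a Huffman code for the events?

Greedily combine the two least-frequent nodes:
ga(12) + ze(17) → 29
29 + io(52) → 81
ka(57) + ep(62) → 119
81 + 119 → 200
th(166) + al(171) → 337
200 + 337 → 537
Total encoded bits = sum of merged weights = 29 + 81 + 119 + 200 + 337 + 537 = 1303.

1303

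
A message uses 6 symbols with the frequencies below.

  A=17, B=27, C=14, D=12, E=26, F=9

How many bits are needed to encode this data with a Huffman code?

Merge the two smallest weights repeatedly:
combine F(9), D(12) → 21
combine C(14), A(17) → 31
combine 21, E(26) → 47
combine B(27), 31 → 58
combine 47, 58 → 105
Each symbol's bit-cost is frequency × depth; summing gives 262 bits (equivalently 21 + 31 + 47 + 58 + 105).

262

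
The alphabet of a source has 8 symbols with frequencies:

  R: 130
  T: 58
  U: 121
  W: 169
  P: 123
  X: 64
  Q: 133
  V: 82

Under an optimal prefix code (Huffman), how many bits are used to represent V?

Build the tree from the bottom:
T(58) + X(64) → 122
V(82) + U(121) → 203
122 + P(123) → 245
R(130) + Q(133) → 263
W(169) + 203 → 372
245 + 263 → 508
372 + 508 → 880
V sits 3 levels below the root, so its codeword is 3 bits.

3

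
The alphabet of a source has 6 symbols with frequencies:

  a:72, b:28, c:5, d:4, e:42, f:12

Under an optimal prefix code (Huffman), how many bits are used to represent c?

Build the tree from the bottom:
merge d(4) and c(5): 9
merge 9 and f(12): 21
merge 21 and b(28): 49
merge e(42) and 49: 91
merge a(72) and 91: 163
c sits 5 levels below the root, so its codeword is 5 bits.

5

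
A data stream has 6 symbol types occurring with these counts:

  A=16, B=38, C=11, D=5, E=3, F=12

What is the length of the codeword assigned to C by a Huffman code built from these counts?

Repeatedly merge the two smallest:
combine E(3), D(5) → 8
combine 8, C(11) → 19
combine F(12), A(16) → 28
combine 19, 28 → 47
combine B(38), 47 → 85
C's leaf is at depth 3, giving a 3-bit codeword.

3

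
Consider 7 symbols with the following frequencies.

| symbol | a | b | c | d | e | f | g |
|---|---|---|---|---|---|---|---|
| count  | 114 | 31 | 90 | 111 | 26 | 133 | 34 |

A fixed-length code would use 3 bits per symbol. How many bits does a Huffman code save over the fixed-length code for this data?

Fixed-length: 3 bits × 539 symbols = 1617 bits.
Huffman merges:
combine e(26), b(31) → 57
combine g(34), 57 → 91
combine c(90), 91 → 181
combine d(111), a(114) → 225
combine f(133), 181 → 314
combine 225, 314 → 539
Huffman total = 57 + 91 + 181 + 225 + 314 + 539 = 1407 bits.
Saving = 1617 − 1407 = 210 bits.

210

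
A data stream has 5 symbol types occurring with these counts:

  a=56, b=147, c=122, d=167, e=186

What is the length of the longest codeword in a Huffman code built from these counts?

3

Merge the two lowest-weight nodes at each step:
merge a(56) and c(122): 178
merge b(147) and d(167): 314
merge 178 and e(186): 364
merge 314 and 364: 678
The first pair merged (a, c) ends up deepest, at depth 3.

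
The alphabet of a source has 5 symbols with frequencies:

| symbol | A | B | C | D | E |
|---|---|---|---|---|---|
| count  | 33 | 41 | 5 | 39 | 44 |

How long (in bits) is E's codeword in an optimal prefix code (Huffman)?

2

Build the tree from the bottom:
merge C(5) and A(33): 38
merge 38 and D(39): 77
merge B(41) and E(44): 85
merge 77 and 85: 162
E's leaf is at depth 2, giving a 2-bit codeword.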